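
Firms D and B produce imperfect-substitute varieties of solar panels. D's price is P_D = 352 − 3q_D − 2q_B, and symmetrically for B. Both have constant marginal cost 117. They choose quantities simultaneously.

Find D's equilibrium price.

205.125

Firm D's profit: π = q_D(352 − 3q_D − 2q_B) − 117q_D.
∂π/∂q_D = 235 − 6q_D − 2q_B = 0 ⇒ q_D = 235/6 − (1/3)q_B.
The game is symmetric, so in equilibrium q_B = q_D: the reaction function gives (4/3)q_D = 235/6, hence q_D = 29.375.
P_D = 352 − 3·29.375 − 2·29.375 = 205.125.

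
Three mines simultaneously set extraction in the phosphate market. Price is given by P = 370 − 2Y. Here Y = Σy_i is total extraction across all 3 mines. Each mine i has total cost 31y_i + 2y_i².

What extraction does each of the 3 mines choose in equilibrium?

28.25

A representative mine's profit is π_i = y_i(370 − 2Y) − 31y_i − 2y_i², with Y = y_i + Σ_{j≠i} y_j.
First-order condition: 339 − 8y_i − 2Σ_{j≠i} y_j = 0.
With identical mines, set every y_j = y: then 339 − 8y − 4y = 0, i.e. y = 339/12 = 28.25.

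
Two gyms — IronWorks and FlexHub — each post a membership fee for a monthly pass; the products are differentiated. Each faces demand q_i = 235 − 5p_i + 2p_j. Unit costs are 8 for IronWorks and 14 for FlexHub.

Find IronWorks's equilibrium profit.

IronWorks's profit: π = (p_{IronWorks} − 8)(235 − 5p_{IronWorks} + 2p_{FlexHub}).
∂π/∂p_{IronWorks} = 275 − 10p_{IronWorks} + 2p_{FlexHub} = 0 ⇒ p_{IronWorks} = 27.5 + 0.2p_{FlexHub}.
Similarly p_{FlexHub} = 30.5 + 0.2p_{IronWorks}.
Substituting the second reaction function into the first: p_{IronWorks} = 27.5 + 0.2(30.5 + 0.2p_{IronWorks}), which gives 0.96p_{IronWorks} = 33.6 ⇒ p_{IronWorks} = 35.
Then p_{FlexHub} = 30.5 + 0.2·35 = 37.5.
q_{IronWorks} = 235 − 5·35 + 2·37.5 = 135.
Profit = (35 − 8)·135 = 3645.

3645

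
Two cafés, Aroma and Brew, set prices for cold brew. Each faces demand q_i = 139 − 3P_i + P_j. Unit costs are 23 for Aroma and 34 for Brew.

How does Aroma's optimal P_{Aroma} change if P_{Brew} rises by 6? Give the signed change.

Aroma's profit: π = (P_{Aroma} − 23)(139 − 3P_{Aroma} + P_{Brew}).
∂π/∂P_{Aroma} = 208 − 6P_{Aroma} + P_{Brew} = 0 ⇒ P_{Aroma} = 104/3 + (1/6)P_{Brew}.
The reaction-function slope is 1/6, so a 6-unit rise in P_{Brew} moves P_{Aroma} by 1/6 × 6 = 1. Aroma's best response rises — the actions are strategic complements.

1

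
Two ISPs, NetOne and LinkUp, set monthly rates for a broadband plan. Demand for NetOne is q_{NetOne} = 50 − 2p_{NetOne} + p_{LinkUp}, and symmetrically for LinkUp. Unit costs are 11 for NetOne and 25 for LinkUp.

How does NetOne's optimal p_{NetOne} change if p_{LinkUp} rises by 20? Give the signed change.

5

NetOne's profit: π = (p_{NetOne} − 11)(50 − 2p_{NetOne} + p_{LinkUp}).
∂π/∂p_{NetOne} = 72 − 4p_{NetOne} + p_{LinkUp} = 0 ⇒ p_{NetOne} = 18 + 0.25p_{LinkUp}.
The reaction-function slope is 0.25, so a 20-unit rise in p_{LinkUp} moves p_{NetOne} by 0.25 × 20 = 5. NetOne's best response rises — the actions are strategic complements.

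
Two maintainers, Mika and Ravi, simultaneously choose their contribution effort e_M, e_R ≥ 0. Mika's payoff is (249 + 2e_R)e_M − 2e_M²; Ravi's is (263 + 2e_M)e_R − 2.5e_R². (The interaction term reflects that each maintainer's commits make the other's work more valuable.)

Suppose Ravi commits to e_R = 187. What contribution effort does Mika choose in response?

155.75

Expanding Mika's payoff: 249e_M + 2e_Re_M − 2e_M².
∂π/∂e_M = 249 + 2e_R − 4e_M = 0, so e_M = 62.25 + 0.5e_R.
At e_R = 187: e_M = 62.25 + 0.5·187 = 155.75.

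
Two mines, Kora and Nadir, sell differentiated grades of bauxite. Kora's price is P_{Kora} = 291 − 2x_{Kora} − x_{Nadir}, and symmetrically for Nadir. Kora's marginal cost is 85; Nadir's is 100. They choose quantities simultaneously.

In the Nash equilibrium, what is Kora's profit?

Mine Kora's profit: π = x_{Kora}(291 − 2x_{Kora} − x_{Nadir}) − 85x_{Kora}.
∂π/∂x_{Kora} = 206 − 4x_{Kora} − x_{Nadir} = 0 ⇒ x_{Kora} = 51.5 − 0.25x_{Nadir}.
Similarly x_{Nadir} = 47.75 − 0.25x_{Kora}.
Solving the two reaction functions simultaneously: (1 − (−0.25)(−0.25))x_{Kora} = 51.5 − 0.25·47.75, so 0.9375x_{Kora} = 39.5625 and x_{Kora} = 42.2.
Then x_{Nadir} = 47.75 − 0.25·42.2 = 37.2.
P_{Kora} = 291 − 2·42.2 − 37.2 = 169.4.
Profit = (169.4 − 85)·42.2 = 3561.68.

3561.68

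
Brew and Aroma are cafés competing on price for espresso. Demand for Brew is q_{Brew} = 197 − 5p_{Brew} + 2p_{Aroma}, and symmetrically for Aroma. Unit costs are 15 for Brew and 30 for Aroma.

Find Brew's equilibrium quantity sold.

Brew's profit: π = (p_{Brew} − 15)(197 − 5p_{Brew} + 2p_{Aroma}).
∂π/∂p_{Brew} = 272 − 10p_{Brew} + 2p_{Aroma} = 0 ⇒ p_{Brew} = 27.2 + 0.2p_{Aroma}.
Similarly p_{Aroma} = 34.7 + 0.2p_{Brew}.
Solving the two reaction functions simultaneously: (1 − (0.2)(0.2))p_{Brew} = 27.2 + 0.2·34.7, so 0.96p_{Brew} = 34.14 and p_{Brew} = 35.5625.
Then p_{Aroma} = 34.7 + 0.2·35.5625 = 41.8125.
q_{Brew} = 197 − 5·35.5625 + 2·41.8125 = 102.8125.

102.8125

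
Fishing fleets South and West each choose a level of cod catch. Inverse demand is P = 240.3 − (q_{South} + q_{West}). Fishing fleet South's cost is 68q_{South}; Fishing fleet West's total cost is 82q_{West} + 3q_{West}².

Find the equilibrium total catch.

Fishing fleet South's profit: π = q_{South}(240.3 − (q_{South} + q_{West})) − 68q_{South}.
∂π/∂q_{South} = 172.3 − 2q_{South} − q_{West} = 0, so q_{South} = 86.15 − 0.5q_{West}.
For West: ∂π/∂q_{West} = 158.3 − 8q_{West} − q_{South} = 0 ⇒ q_{West} = 19.7875 − 0.125q_{South}.
Substituting the second reaction function into the first: q_{South} = 86.15 − 0.5(19.7875 − 0.125q_{South}), which gives 0.9375q_{South} = 12201/160 ⇒ q_{South} = 81.34.
Then q_{West} = 19.7875 − 0.125·81.34 = 9.62.
Total catch: 81.34 + 9.62 = 90.96.

90.96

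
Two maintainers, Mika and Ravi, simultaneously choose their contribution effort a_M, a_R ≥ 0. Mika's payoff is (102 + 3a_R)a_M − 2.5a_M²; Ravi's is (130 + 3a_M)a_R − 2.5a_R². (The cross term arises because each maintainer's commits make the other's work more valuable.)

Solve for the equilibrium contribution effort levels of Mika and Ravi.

56.25, 59.75

Expanding Mika's payoff: 102a_M + 3a_Ra_M − 2.5a_M².
∂π/∂a_M = 102 + 3a_R − 5a_M = 0, so a_M = 20.4 + 0.6a_R.
Likewise for Ravi: a_R = 26 + 0.6a_M.
Solving the two reaction functions simultaneously: (1 − (0.6)(0.6))a_M = 20.4 + 0.6·26, so 0.64a_M = 36 and a_M = 56.25.
Then a_R = 26 + 0.6·56.25 = 59.75.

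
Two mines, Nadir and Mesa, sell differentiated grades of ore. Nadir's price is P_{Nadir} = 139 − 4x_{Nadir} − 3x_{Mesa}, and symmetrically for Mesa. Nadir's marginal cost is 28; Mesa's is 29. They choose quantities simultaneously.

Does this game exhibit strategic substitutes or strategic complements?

Mine Nadir's profit: π = x_{Nadir}(139 − 4x_{Nadir} − 3x_{Mesa}) − 28x_{Nadir}.
∂π/∂x_{Nadir} = 111 − 8x_{Nadir} − 3x_{Mesa} = 0 ⇒ x_{Nadir} = 13.875 − 0.375x_{Mesa}.
The best-response slope dx_{Nadir}/dx_{Mesa} = −0.375 < 0: the reaction function is downward-sloping, so the choices are strategic substitutes.

strategic substitutes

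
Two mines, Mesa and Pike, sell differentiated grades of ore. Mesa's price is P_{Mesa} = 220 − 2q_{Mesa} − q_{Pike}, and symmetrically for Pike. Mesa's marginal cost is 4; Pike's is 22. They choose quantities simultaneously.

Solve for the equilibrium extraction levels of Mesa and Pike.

44.4, 38.4

Mine Mesa's profit: π = q_{Mesa}(220 − 2q_{Mesa} − q_{Pike}) − 4q_{Mesa}.
∂π/∂q_{Mesa} = 216 − 4q_{Mesa} − q_{Pike} = 0 ⇒ q_{Mesa} = 54 − 0.25q_{Pike}.
Similarly q_{Pike} = 49.5 − 0.25q_{Mesa}.
Solving the two reaction functions simultaneously: (1 − (−0.25)(−0.25))q_{Mesa} = 54 − 0.25·49.5, so 0.9375q_{Mesa} = 41.625 and q_{Mesa} = 44.4.
Then q_{Pike} = 49.5 − 0.25·44.4 = 38.4.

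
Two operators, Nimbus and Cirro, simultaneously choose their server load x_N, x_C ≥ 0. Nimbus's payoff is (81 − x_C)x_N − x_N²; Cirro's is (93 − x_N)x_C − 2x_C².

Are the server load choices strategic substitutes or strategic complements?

Expanding Nimbus's payoff: 81x_N − x_Cx_N − x_N².
∂π/∂x_N = 81 − x_C − 2x_N = 0, so x_N = 40.5 − 0.5x_C.
The best-response slope dx_N/dx_C = −0.5 < 0: the reaction function is downward-sloping, so the choices are strategic substitutes.

strategic substitutes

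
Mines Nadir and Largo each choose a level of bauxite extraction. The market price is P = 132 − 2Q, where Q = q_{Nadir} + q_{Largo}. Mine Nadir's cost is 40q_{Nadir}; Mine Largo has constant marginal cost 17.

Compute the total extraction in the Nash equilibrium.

34.5

Mine Nadir's profit: π = q_{Nadir}(132 − 2(q_{Nadir} + q_{Largo})) − 40q_{Nadir}.
∂π/∂q_{Nadir} = 92 − 4q_{Nadir} − 2q_{Largo} = 0, so q_{Nadir} = 23 − 0.5q_{Largo}.
By the same steps for Largo: q_{Largo} = 28.75 − 0.5q_{Nadir}.
Solving the two reaction functions simultaneously: (1 − (−0.5)(−0.5))q_{Nadir} = 23 − 0.5·28.75, so 0.75q_{Nadir} = 8.625 and q_{Nadir} = 11.5.
Then q_{Largo} = 28.75 − 0.5·11.5 = 23.
Total extraction: 11.5 + 23 = 34.5.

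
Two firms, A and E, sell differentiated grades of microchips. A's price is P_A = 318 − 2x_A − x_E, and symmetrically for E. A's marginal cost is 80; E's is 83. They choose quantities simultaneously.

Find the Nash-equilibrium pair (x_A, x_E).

Firm A's profit: π = x_A(318 − 2x_A − x_E) − 80x_A.
∂π/∂x_A = 238 − 4x_A − x_E = 0 ⇒ x_A = 59.5 − 0.25x_E.
Similarly x_E = 58.75 − 0.25x_A.
Substituting the second reaction function into the first: x_A = 59.5 − 0.25(58.75 − 0.25x_A), which gives 0.9375x_A = 44.8125 ⇒ x_A = 47.8.
Then x_E = 58.75 − 0.25·47.8 = 46.8.

47.8, 46.8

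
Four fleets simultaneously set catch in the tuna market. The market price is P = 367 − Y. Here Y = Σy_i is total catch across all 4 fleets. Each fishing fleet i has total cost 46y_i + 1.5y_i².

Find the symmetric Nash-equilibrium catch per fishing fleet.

A representative fishing fleet's profit is π_i = y_i(367 − Y) − 46y_i − 1.5y_i², with Y = y_i + Σ_{j≠i} y_j.
First-order condition: 321 − 5y_i − Σ_{j≠i} y_j = 0.
In a symmetric equilibrium every fishing fleet chooses the same y, so Σ_{j≠i} y_j = 3y. The condition becomes 321 − 8y = 0, giving y = 321/8 = 40.125.

40.125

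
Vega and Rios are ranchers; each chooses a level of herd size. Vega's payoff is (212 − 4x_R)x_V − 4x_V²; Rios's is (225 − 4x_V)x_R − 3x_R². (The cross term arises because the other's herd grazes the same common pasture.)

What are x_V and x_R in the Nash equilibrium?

11.625, 29.75

Expanding Vega's payoff: 212x_V − 4x_Rx_V − 4x_V².
∂π/∂x_V = 212 − 4x_R − 8x_V = 0, so x_V = 26.5 − 0.5x_R.
Likewise for Rios: x_R = 37.5 − (2/3)x_V.
Substituting the second reaction function into the first: x_V = 26.5 − 0.5(37.5 − (2/3)x_V), which gives (2/3)x_V = 7.75 ⇒ x_V = 11.625.
Then x_R = 37.5 − (2/3)·11.625 = 29.75.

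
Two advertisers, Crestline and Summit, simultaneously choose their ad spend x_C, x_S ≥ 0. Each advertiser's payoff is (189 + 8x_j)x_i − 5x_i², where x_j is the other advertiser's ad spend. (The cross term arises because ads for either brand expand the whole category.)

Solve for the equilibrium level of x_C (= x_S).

Crestline's payoff is (189 + 8x_S)x_C − 5x_C².
∂π/∂x_C = 189 + 8x_S − 10x_C = 0, so x_C = 18.9 + 0.8x_S.
By symmetry x_S = x_C; substituting into the reaction function, 0.2x_C = 18.9 and x_C = 94.5.

94.5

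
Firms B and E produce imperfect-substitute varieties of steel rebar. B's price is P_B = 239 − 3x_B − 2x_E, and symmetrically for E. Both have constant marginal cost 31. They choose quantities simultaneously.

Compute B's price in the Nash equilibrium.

Firm B's profit: π = x_B(239 − 3x_B − 2x_E) − 31x_B.
∂π/∂x_B = 208 − 6x_B − 2x_E = 0 ⇒ x_B = 104/3 − (1/3)x_E.
Setting x_B = x_E in the reaction function: x_B = 104/3 − (1/3)x_B, so x_B = (104/3) / (4/3) = 26.
P_B = 239 − 3·26 − 2·26 = 109.

109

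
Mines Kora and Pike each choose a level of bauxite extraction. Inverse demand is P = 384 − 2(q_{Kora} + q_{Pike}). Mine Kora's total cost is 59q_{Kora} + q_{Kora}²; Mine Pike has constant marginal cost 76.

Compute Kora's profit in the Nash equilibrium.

Mine Kora's profit: π = q_{Kora}(384 − 2(q_{Kora} + q_{Pike})) − 59q_{Kora} − q_{Kora}².
∂π/∂q_{Kora} = 325 − 6q_{Kora} − 2q_{Pike} = 0, so q_{Kora} = 325/6 − (1/3)q_{Pike}.
For Pike: ∂π/∂q_{Pike} = 308 − 4q_{Pike} − 2q_{Kora} = 0 ⇒ q_{Pike} = 77 − 0.5q_{Kora}.
Solving the two reaction functions simultaneously: (1 − (−1/3)(−0.5))q_{Kora} = 325/6 − (1/3)·77, so (5/6)q_{Kora} = 28.5 and q_{Kora} = 34.2.
Then q_{Pike} = 77 − 0.5·34.2 = 59.9.
Price P = 384 − 2·94.1 = 195.8.
Kora's profit: (195.8 − 59)·34.2 − (34.2)² = 3508.92.

3508.92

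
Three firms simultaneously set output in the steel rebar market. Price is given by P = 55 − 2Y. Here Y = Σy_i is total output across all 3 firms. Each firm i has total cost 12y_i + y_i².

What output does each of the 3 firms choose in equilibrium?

4.3

A representative firm's profit is π_i = y_i(55 − 2Y) − 12y_i − y_i², with Y = y_i + Σ_{j≠i} y_j.
First-order condition: 43 − 6y_i − 2Σ_{j≠i} y_j = 0.
In a symmetric equilibrium every firm chooses the same y, so Σ_{j≠i} y_j = 2y. The condition becomes 43 − 10y = 0, giving y = 43/10 = 4.3.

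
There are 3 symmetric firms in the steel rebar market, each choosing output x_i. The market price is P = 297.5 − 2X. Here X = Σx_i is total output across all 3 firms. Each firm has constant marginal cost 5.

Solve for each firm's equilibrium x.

36.5625

A representative firm's profit is π_i = x_i(297.5 − 2X) − 5x_i, with X = x_i + Σ_{j≠i} x_j.
First-order condition: 292.5 − 4x_i − 2Σ_{j≠i} x_j = 0.
In a symmetric equilibrium every firm chooses the same x, so Σ_{j≠i} x_j = 2x. The condition becomes 292.5 − 8x = 0, giving x = 292.5/8 = 36.5625.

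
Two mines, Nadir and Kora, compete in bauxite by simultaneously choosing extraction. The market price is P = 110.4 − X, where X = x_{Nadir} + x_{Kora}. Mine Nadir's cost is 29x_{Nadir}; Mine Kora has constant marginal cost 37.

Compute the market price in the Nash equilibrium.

58.8

Mine Nadir's profit: π = x_{Nadir}(110.4 − (x_{Nadir} + x_{Kora})) − 29x_{Nadir}.
∂π/∂x_{Nadir} = 81.4 − 2x_{Nadir} − x_{Kora} = 0, so x_{Nadir} = 40.7 − 0.5x_{Kora}.
By the same steps for Kora: x_{Kora} = 36.7 − 0.5x_{Nadir}.
Substituting the second reaction function into the first: x_{Nadir} = 40.7 − 0.5(36.7 − 0.5x_{Nadir}), which gives 0.75x_{Nadir} = 22.35 ⇒ x_{Nadir} = 29.8.
Then x_{Kora} = 36.7 − 0.5·29.8 = 21.8.
Equilibrium price: P = 110.4 − 51.6 = 58.8.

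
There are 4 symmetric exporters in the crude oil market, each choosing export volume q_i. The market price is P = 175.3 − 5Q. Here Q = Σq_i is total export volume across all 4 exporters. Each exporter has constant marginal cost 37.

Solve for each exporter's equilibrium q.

5.532

A representative exporter's profit is π_i = q_i(175.3 − 5Q) − 37q_i, with Q = q_i + Σ_{j≠i} q_j.
First-order condition: 138.3 − 10q_i − 5Σ_{j≠i} q_j = 0.
Imposing symmetry (q_j = q for all j) turns Σ_{j≠i} q_j into 3q, so 138.3 = 25q and q = 5.532.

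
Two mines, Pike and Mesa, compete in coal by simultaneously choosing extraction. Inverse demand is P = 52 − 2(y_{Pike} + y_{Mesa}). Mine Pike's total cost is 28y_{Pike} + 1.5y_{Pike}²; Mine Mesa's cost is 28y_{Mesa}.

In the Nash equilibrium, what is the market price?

Mine Pike's profit: π = y_{Pike}(52 − 2(y_{Pike} + y_{Mesa})) − 28y_{Pike} − 1.5y_{Pike}².
∂π/∂y_{Pike} = 24 − 7y_{Pike} − 2y_{Mesa} = 0, so y_{Pike} = 24/7 − (2/7)y_{Mesa}.
For Mesa: ∂π/∂y_{Mesa} = 24 − 4y_{Mesa} − 2y_{Pike} = 0 ⇒ y_{Mesa} = 6 − 0.5y_{Pike}.
Substituting the second reaction function into the first: y_{Pike} = 24/7 − (2/7)(6 − 0.5y_{Pike}), which gives (6/7)y_{Pike} = 12/7 ⇒ y_{Pike} = 2.
Then y_{Mesa} = 6 − 0.5·2 = 5.
Equilibrium price: P = 52 − 2·7 = 38.

38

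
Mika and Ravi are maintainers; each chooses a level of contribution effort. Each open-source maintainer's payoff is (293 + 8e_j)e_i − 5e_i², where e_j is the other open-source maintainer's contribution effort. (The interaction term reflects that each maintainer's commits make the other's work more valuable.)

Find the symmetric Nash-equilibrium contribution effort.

Mika's payoff is (293 + 8e_R)e_M − 5e_M².
∂π/∂e_M = 293 + 8e_R − 10e_M = 0, so e_M = 29.3 + 0.8e_R.
Setting e_M = e_R in the reaction function: e_M = 29.3 + 0.8e_M, so e_M = 29.3 / 0.2 = 146.5.

146.5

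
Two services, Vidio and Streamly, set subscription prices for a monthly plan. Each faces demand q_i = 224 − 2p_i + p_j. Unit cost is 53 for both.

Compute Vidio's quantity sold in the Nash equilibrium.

114

Vidio's profit: π = (p_{Vidio} − 53)(224 − 2p_{Vidio} + p_{Streamly}).
∂π/∂p_{Vidio} = 330 − 4p_{Vidio} + p_{Streamly} = 0 ⇒ p_{Vidio} = 82.5 + 0.25p_{Streamly}.
Setting p_{Vidio} = p_{Streamly} in the reaction function: p_{Vidio} = 82.5 + 0.25p_{Vidio}, so p_{Vidio} = 82.5 / 0.75 = 110.
q_{Vidio} = 224 − 2·110 + 110 = 114.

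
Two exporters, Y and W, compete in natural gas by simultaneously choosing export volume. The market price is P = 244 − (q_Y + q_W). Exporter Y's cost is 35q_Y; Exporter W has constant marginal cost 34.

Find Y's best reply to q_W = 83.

63

Exporter Y's profit: π = q_Y(244 − (q_Y + q_W)) − 35q_Y.
∂π/∂q_Y = 209 − 2q_Y − q_W = 0, so q_Y = 104.5 − 0.5q_W.
At q_W = 83: q_Y = 104.5 − 0.5·83 = 63.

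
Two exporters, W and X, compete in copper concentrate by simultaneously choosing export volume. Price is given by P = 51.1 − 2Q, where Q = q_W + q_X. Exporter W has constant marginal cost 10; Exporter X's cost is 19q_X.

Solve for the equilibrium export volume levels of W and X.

8.35, 3.85

Exporter W's profit: π = q_W(51.1 − 2(q_W + q_X)) − 10q_W.
∂π/∂q_W = 41.1 − 4q_W − 2q_X = 0, so q_W = 10.275 − 0.5q_X.
By the same steps for X: q_X = 8.025 − 0.5q_W.
Plugging q_X into W's best response: q_W = 10.275 − 0.5(8.025 − 0.5q_W) ⇒ 0.75q_W = 6.2625, so q_W = 8.35.
Then q_X = 8.025 − 0.5·8.35 = 3.85.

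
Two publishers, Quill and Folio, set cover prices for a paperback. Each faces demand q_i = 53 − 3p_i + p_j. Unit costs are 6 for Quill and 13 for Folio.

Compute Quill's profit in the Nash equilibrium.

232.32

Quill's profit: π = (p_{Quill} − 6)(53 − 3p_{Quill} + p_{Folio}).
∂π/∂p_{Quill} = 71 − 6p_{Quill} + p_{Folio} = 0 ⇒ p_{Quill} = 71/6 + (1/6)p_{Folio}.
Similarly p_{Folio} = 46/3 + (1/6)p_{Quill}.
Plugging p_{Folio} into Quill's best response: p_{Quill} = 71/6 + (1/6)(46/3 + (1/6)p_{Quill}) ⇒ (35/36)p_{Quill} = 259/18, so p_{Quill} = 14.8.
Then p_{Folio} = 46/3 + (1/6)·14.8 = 17.8.
q_{Quill} = 53 − 3·14.8 + 17.8 = 26.4.
Profit = (14.8 − 6)·26.4 = 232.32.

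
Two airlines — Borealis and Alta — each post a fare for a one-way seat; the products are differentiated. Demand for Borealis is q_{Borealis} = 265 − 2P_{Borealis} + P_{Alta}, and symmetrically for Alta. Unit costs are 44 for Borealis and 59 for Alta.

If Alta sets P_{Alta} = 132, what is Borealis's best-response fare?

121.25

Borealis's profit: π = (P_{Borealis} − 44)(265 − 2P_{Borealis} + P_{Alta}).
∂π/∂P_{Borealis} = 353 − 4P_{Borealis} + P_{Alta} = 0 ⇒ P_{Borealis} = 88.25 + 0.25P_{Alta}.
At P_{Alta} = 132: P_{Borealis} = 88.25 + 0.25·132 = 121.25.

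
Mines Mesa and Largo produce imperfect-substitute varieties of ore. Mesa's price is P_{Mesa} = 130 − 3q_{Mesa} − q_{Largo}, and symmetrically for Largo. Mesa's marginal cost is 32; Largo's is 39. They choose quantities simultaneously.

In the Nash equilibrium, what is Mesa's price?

Mine Mesa's profit: π = q_{Mesa}(130 − 3q_{Mesa} − q_{Largo}) − 32q_{Mesa}.
∂π/∂q_{Mesa} = 98 − 6q_{Mesa} − q_{Largo} = 0 ⇒ q_{Mesa} = 49/3 − (1/6)q_{Largo}.
Similarly q_{Largo} = 91/6 − (1/6)q_{Mesa}.
Plugging q_{Largo} into Mesa's best response: q_{Mesa} = 49/3 − (1/6)(91/6 − (1/6)q_{Mesa}) ⇒ (35/36)q_{Mesa} = 497/36, so q_{Mesa} = 14.2.
Then q_{Largo} = 91/6 − (1/6)·14.2 = 12.8.
P_{Mesa} = 130 − 3·14.2 − 12.8 = 74.6.

74.6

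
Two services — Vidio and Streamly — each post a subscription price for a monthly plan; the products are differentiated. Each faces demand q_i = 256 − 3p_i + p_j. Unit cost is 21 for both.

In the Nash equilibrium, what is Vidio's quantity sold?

Vidio's profit: π = (p_{Vidio} − 21)(256 − 3p_{Vidio} + p_{Streamly}).
∂π/∂p_{Vidio} = 319 − 6p_{Vidio} + p_{Streamly} = 0 ⇒ p_{Vidio} = 319/6 + (1/6)p_{Streamly}.
The game is symmetric, so in equilibrium p_{Streamly} = p_{Vidio}: the reaction function gives (5/6)p_{Vidio} = 319/6, hence p_{Vidio} = 63.8.
q_{Vidio} = 256 − 3·63.8 + 63.8 = 128.4.

128.4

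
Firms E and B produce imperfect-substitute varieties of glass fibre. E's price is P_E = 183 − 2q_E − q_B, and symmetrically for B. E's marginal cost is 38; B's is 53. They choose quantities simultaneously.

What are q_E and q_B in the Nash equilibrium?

30, 25

Firm E's profit: π = q_E(183 − 2q_E − q_B) − 38q_E.
∂π/∂q_E = 145 − 4q_E − q_B = 0 ⇒ q_E = 36.25 − 0.25q_B.
Similarly q_B = 32.5 − 0.25q_E.
Substituting the second reaction function into the first: q_E = 36.25 − 0.25(32.5 − 0.25q_E), which gives 0.9375q_E = 28.125 ⇒ q_E = 30.
Then q_B = 32.5 − 0.25·30 = 25.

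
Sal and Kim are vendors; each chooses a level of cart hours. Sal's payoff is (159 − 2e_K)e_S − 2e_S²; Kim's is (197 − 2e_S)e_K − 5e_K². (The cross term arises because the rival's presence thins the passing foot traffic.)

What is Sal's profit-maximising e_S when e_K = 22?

Expanding Sal's payoff: 159e_S − 2e_Ke_S − 2e_S².
∂π/∂e_S = 159 − 2e_K − 4e_S = 0, so e_S = 39.75 − 0.5e_K.
At e_K = 22: e_S = 39.75 − 0.5·22 = 28.75.

28.75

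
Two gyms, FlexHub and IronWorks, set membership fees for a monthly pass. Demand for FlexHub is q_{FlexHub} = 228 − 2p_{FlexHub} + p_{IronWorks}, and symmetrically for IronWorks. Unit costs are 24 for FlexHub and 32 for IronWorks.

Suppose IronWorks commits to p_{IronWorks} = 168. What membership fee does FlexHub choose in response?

FlexHub's profit: π = (p_{FlexHub} − 24)(228 − 2p_{FlexHub} + p_{IronWorks}).
∂π/∂p_{FlexHub} = 276 − 4p_{FlexHub} + p_{IronWorks} = 0 ⇒ p_{FlexHub} = 69 + 0.25p_{IronWorks}.
At p_{IronWorks} = 168: p_{FlexHub} = 69 + 0.25·168 = 111.

111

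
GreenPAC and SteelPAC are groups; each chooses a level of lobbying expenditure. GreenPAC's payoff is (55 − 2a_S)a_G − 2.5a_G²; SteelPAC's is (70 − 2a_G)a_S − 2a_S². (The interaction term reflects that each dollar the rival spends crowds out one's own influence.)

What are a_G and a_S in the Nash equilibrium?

5, 15

Expanding GreenPAC's payoff: 55a_G − 2a_Sa_G − 2.5a_G².
∂π/∂a_G = 55 − 2a_S − 5a_G = 0, so a_G = 11 − 0.4a_S.
Likewise for SteelPAC: a_S = 17.5 − 0.5a_G.
Plugging a_S into GreenPAC's best response: a_G = 11 − 0.4(17.5 − 0.5a_G) ⇒ 0.8a_G = 4, so a_G = 5.
Then a_S = 17.5 − 0.5·5 = 15.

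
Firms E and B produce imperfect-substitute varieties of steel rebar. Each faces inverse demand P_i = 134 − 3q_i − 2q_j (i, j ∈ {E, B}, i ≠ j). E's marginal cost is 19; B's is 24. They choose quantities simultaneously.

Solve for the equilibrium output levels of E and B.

14.6875, 13.4375

Firm E's profit: π = q_E(134 − 3q_E − 2q_B) − 19q_E.
∂π/∂q_E = 115 − 6q_E − 2q_B = 0 ⇒ q_E = 115/6 − (1/3)q_B.
Similarly q_B = 55/3 − (1/3)q_E.
Substituting the second reaction function into the first: q_E = 115/6 − (1/3)(55/3 − (1/3)q_E), which gives (8/9)q_E = 235/18 ⇒ q_E = 14.6875.
Then q_B = 55/3 − (1/3)·14.6875 = 13.4375.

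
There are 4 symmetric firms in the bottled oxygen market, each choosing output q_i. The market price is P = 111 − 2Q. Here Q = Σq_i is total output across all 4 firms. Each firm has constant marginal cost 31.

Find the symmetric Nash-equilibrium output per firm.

A representative firm's profit is π_i = q_i(111 − 2Q) − 31q_i, with Q = q_i + Σ_{j≠i} q_j.
First-order condition: 80 − 4q_i − 2Σ_{j≠i} q_j = 0.
With identical firms, set every q_j = q: then 80 − 4q − 6q = 0, i.e. q = 80/10 = 8.

8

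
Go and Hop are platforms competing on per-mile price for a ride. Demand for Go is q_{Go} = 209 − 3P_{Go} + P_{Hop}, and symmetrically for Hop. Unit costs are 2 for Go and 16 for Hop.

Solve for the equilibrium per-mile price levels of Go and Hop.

44.2, 50.2

Go's profit: π = (P_{Go} − 2)(209 − 3P_{Go} + P_{Hop}).
∂π/∂P_{Go} = 215 − 6P_{Go} + P_{Hop} = 0 ⇒ P_{Go} = 215/6 + (1/6)P_{Hop}.
Similarly P_{Hop} = 257/6 + (1/6)P_{Go}.
Substituting the second reaction function into the first: P_{Go} = 215/6 + (1/6)(257/6 + (1/6)P_{Go}), which gives (35/36)P_{Go} = 1547/36 ⇒ P_{Go} = 44.2.
Then P_{Hop} = 257/6 + (1/6)·44.2 = 50.2.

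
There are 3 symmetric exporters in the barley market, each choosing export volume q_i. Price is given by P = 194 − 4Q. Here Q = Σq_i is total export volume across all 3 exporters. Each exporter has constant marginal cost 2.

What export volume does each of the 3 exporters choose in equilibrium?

12

A representative exporter's profit is π_i = q_i(194 − 4Q) − 2q_i, with Q = q_i + Σ_{j≠i} q_j.
First-order condition: 192 − 8q_i − 4Σ_{j≠i} q_j = 0.
With identical exporters, set every q_j = q: then 192 − 8q − 8q = 0, i.e. q = 192/16 = 12.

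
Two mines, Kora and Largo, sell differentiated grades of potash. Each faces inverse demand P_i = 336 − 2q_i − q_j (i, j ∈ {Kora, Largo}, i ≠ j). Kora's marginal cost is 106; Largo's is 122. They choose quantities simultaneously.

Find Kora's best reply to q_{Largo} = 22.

Mine Kora's profit: π = q_{Kora}(336 − 2q_{Kora} − q_{Largo}) − 106q_{Kora}.
∂π/∂q_{Kora} = 230 − 4q_{Kora} − q_{Largo} = 0 ⇒ q_{Kora} = 57.5 − 0.25q_{Largo}.
At q_{Largo} = 22: q_{Kora} = 57.5 − 0.25·22 = 52.

52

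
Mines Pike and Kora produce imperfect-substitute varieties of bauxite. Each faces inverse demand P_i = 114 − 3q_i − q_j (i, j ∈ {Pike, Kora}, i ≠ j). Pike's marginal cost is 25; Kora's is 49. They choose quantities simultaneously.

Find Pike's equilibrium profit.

538.68

Mine Pike's profit: π = q_{Pike}(114 − 3q_{Pike} − q_{Kora}) − 25q_{Pike}.
∂π/∂q_{Pike} = 89 − 6q_{Pike} − q_{Kora} = 0 ⇒ q_{Pike} = 89/6 − (1/6)q_{Kora}.
Similarly q_{Kora} = 65/6 − (1/6)q_{Pike}.
Plugging q_{Kora} into Pike's best response: q_{Pike} = 89/6 − (1/6)(65/6 − (1/6)q_{Pike}) ⇒ (35/36)q_{Pike} = 469/36, so q_{Pike} = 13.4.
Then q_{Kora} = 65/6 − (1/6)·13.4 = 8.6.
P_{Pike} = 114 − 3·13.4 − 8.6 = 65.2.
Profit = (65.2 − 25)·13.4 = 538.68.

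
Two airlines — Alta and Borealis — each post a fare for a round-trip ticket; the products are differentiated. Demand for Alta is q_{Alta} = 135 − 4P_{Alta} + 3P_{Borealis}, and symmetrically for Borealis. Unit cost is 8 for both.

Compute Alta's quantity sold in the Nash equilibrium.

Alta's profit: π = (P_{Alta} − 8)(135 − 4P_{Alta} + 3P_{Borealis}).
∂π/∂P_{Alta} = 167 − 8P_{Alta} + 3P_{Borealis} = 0 ⇒ P_{Alta} = 20.875 + 0.375P_{Borealis}.
The game is symmetric, so in equilibrium P_{Borealis} = P_{Alta}: the reaction function gives 0.625P_{Alta} = 20.875, hence P_{Alta} = 33.4.
q_{Alta} = 135 − 4·33.4 + 3·33.4 = 101.6.

101.6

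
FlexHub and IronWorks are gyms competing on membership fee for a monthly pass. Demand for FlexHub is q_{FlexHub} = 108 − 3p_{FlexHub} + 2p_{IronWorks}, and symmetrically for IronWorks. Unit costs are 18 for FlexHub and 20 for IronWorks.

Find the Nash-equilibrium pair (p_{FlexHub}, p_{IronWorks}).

40.875, 41.625

FlexHub's profit: π = (p_{FlexHub} − 18)(108 − 3p_{FlexHub} + 2p_{IronWorks}).
∂π/∂p_{FlexHub} = 162 − 6p_{FlexHub} + 2p_{IronWorks} = 0 ⇒ p_{FlexHub} = 27 + (1/3)p_{IronWorks}.
Similarly p_{IronWorks} = 28 + (1/3)p_{FlexHub}.
Substituting the second reaction function into the first: p_{FlexHub} = 27 + (1/3)(28 + (1/3)p_{FlexHub}), which gives (8/9)p_{FlexHub} = 109/3 ⇒ p_{FlexHub} = 40.875.
Then p_{IronWorks} = 28 + (1/3)·40.875 = 41.625.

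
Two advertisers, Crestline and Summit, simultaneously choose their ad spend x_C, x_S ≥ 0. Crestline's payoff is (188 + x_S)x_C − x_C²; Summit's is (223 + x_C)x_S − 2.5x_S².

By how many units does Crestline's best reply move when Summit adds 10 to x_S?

Expanding Crestline's payoff: 188x_C + x_Sx_C − x_C².
∂π/∂x_C = 188 + x_S − 2x_C = 0, so x_C = 94 + 0.5x_S.
The reaction-function slope is 0.5, so a 10-unit rise in x_S moves x_C by 0.5 × 10 = 5. Crestline's best response rises — the actions are strategic complements.

5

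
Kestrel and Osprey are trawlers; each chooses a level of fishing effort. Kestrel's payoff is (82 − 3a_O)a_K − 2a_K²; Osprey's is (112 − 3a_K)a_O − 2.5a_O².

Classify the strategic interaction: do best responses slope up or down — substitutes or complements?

Expanding Kestrel's payoff: 82a_K − 3a_Oa_K − 2a_K².
∂π/∂a_K = 82 − 3a_O − 4a_K = 0, so a_K = 20.5 − 0.75a_O.
The best-response slope da_K/da_O = −0.75 < 0: the reaction function is downward-sloping, so the choices are strategic substitutes.

strategic substitutes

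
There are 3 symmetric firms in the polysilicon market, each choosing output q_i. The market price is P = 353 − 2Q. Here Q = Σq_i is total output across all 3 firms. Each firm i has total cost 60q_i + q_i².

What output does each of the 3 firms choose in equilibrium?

A representative firm's profit is π_i = q_i(353 − 2Q) − 60q_i − q_i², with Q = q_i + Σ_{j≠i} q_j.
First-order condition: 293 − 6q_i − 2Σ_{j≠i} q_j = 0.
Imposing symmetry (q_j = q for all j) turns Σ_{j≠i} q_j into 2q, so 293 = 10q and q = 29.3.

29.3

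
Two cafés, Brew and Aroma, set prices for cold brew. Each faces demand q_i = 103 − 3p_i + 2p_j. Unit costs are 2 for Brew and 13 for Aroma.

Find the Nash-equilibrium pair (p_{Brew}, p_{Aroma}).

Brew's profit: π = (p_{Brew} − 2)(103 − 3p_{Brew} + 2p_{Aroma}).
∂π/∂p_{Brew} = 109 − 6p_{Brew} + 2p_{Aroma} = 0 ⇒ p_{Brew} = 109/6 + (1/3)p_{Aroma}.
Similarly p_{Aroma} = 71/3 + (1/3)p_{Brew}.
Solving the two reaction functions simultaneously: (1 − (1/3)(1/3))p_{Brew} = 109/6 + (1/3)·(71/3), so (8/9)p_{Brew} = 469/18 and p_{Brew} = 29.3125.
Then p_{Aroma} = 71/3 + (1/3)·29.3125 = 33.4375.

29.3125, 33.4375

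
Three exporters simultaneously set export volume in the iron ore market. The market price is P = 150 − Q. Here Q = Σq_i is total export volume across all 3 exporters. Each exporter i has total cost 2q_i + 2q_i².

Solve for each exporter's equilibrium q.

A representative exporter's profit is π_i = q_i(150 − Q) − 2q_i − 2q_i², with Q = q_i + Σ_{j≠i} q_j.
First-order condition: 148 − 6q_i − Σ_{j≠i} q_j = 0.
Imposing symmetry (q_j = q for all j) turns Σ_{j≠i} q_j into 2q, so 148 = 8q and q = 18.5.

18.5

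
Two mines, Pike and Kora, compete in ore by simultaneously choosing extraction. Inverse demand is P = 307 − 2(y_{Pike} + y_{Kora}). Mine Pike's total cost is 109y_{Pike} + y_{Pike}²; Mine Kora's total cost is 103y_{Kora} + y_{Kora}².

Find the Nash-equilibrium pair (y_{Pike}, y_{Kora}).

24.375, 25.875

Mine Pike's profit: π = y_{Pike}(307 − 2(y_{Pike} + y_{Kora})) − 109y_{Pike} − y_{Pike}².
∂π/∂y_{Pike} = 198 − 6y_{Pike} − 2y_{Kora} = 0, so y_{Pike} = 33 − (1/3)y_{Kora}.
By the same steps for Kora: y_{Kora} = 34 − (1/3)y_{Pike}.
Solving the two reaction functions simultaneously: (1 − (−1/3)(−1/3))y_{Pike} = 33 − (1/3)·34, so (8/9)y_{Pike} = 65/3 and y_{Pike} = 24.375.
Then y_{Kora} = 34 − (1/3)·24.375 = 25.875.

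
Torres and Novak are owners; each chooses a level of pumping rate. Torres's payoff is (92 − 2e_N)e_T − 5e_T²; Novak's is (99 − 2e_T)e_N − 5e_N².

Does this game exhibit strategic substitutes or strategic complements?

strategic substitutes

Expanding Torres's payoff: 92e_T − 2e_Ne_T − 5e_T².
∂π/∂e_T = 92 − 2e_N − 10e_T = 0, so e_T = 9.2 − 0.2e_N.
The best-response slope de_T/de_N = −0.2 < 0: the reaction function is downward-sloping, so the choices are strategic substitutes.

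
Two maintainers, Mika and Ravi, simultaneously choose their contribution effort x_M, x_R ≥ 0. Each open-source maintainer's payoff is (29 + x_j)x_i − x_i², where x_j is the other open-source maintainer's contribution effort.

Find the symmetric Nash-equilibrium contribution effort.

29

Mika's payoff is (29 + x_R)x_M − x_M².
∂π/∂x_M = 29 + x_R − 2x_M = 0, so x_M = 14.5 + 0.5x_R.
By symmetry x_R = x_M; substituting into the reaction function, 0.5x_M = 14.5 and x_M = 29.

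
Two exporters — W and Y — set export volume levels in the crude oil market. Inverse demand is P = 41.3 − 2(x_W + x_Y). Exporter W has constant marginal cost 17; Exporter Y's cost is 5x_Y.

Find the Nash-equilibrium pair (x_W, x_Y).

Exporter W's profit: π = x_W(41.3 − 2(x_W + x_Y)) − 17x_W.
∂π/∂x_W = 24.3 − 4x_W − 2x_Y = 0, so x_W = 6.075 − 0.5x_Y.
By the same steps for Y: x_Y = 9.075 − 0.5x_W.
Plugging x_Y into W's best response: x_W = 6.075 − 0.5(9.075 − 0.5x_W) ⇒ 0.75x_W = 1.5375, so x_W = 2.05.
Then x_Y = 9.075 − 0.5·2.05 = 8.05.

2.05, 8.05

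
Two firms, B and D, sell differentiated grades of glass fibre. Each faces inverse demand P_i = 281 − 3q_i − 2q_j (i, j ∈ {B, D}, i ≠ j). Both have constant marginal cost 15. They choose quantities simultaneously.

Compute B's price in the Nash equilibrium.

114.75

Firm B's profit: π = q_B(281 − 3q_B − 2q_D) − 15q_B.
∂π/∂q_B = 266 − 6q_B − 2q_D = 0 ⇒ q_B = 133/3 − (1/3)q_D.
By symmetry q_D = q_B; substituting into the reaction function, (4/3)q_B = 133/3 and q_B = 33.25.
P_B = 281 − 3·33.25 − 2·33.25 = 114.75.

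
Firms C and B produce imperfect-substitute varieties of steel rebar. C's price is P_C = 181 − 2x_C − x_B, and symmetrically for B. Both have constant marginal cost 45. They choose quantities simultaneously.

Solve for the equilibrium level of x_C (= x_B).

Firm C's profit: π = x_C(181 − 2x_C − x_B) − 45x_C.
∂π/∂x_C = 136 − 4x_C − x_B = 0 ⇒ x_C = 34 − 0.25x_B.
By symmetry x_B = x_C; substituting into the reaction function, 1.25x_C = 34 and x_C = 27.2.

27.2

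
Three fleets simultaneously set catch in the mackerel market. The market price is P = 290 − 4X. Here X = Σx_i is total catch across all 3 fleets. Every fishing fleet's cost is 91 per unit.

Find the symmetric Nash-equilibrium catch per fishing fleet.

A representative fishing fleet's profit is π_i = x_i(290 − 4X) − 91x_i, with X = x_i + Σ_{j≠i} x_j.
First-order condition: 199 − 8x_i − 4Σ_{j≠i} x_j = 0.
In a symmetric equilibrium every fishing fleet chooses the same x, so Σ_{j≠i} x_j = 2x. The condition becomes 199 − 16x = 0, giving x = 199/16 = 12.4375.

12.4375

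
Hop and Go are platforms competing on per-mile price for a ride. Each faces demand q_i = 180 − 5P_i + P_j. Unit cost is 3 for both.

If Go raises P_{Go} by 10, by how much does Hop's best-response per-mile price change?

Hop's profit: π = (P_{Hop} − 3)(180 − 5P_{Hop} + P_{Go}).
∂π/∂P_{Hop} = 195 − 10P_{Hop} + P_{Go} = 0 ⇒ P_{Hop} = 19.5 + 0.1P_{Go}.
The reaction-function slope is 0.1, so a 10-unit rise in P_{Go} moves P_{Hop} by 0.1 × 10 = 1. Hop's best response rises — the actions are strategic complements.

1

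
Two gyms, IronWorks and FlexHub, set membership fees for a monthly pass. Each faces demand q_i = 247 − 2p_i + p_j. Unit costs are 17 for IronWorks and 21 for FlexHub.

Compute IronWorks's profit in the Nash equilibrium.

IronWorks's profit: π = (p_{IronWorks} − 17)(247 − 2p_{IronWorks} + p_{FlexHub}).
∂π/∂p_{IronWorks} = 281 − 4p_{IronWorks} + p_{FlexHub} = 0 ⇒ p_{IronWorks} = 70.25 + 0.25p_{FlexHub}.
Similarly p_{FlexHub} = 72.25 + 0.25p_{IronWorks}.
Substituting the second reaction function into the first: p_{IronWorks} = 70.25 + 0.25(72.25 + 0.25p_{IronWorks}), which gives 0.9375p_{IronWorks} = 88.3125 ⇒ p_{IronWorks} = 94.2.
Then p_{FlexHub} = 72.25 + 0.25·94.2 = 95.8.
q_{IronWorks} = 247 − 2·94.2 + 95.8 = 154.4.
Profit = (94.2 − 17)·154.4 = 11919.68.

11919.68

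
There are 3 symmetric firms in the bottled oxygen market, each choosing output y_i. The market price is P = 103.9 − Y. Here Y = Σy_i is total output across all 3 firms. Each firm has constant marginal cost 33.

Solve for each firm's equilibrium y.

A representative firm's profit is π_i = y_i(103.9 − Y) − 33y_i, with Y = y_i + Σ_{j≠i} y_j.
First-order condition: 70.9 − 2y_i − Σ_{j≠i} y_j = 0.
With identical firms, set every y_j = y: then 70.9 − 2y − 2y = 0, i.e. y = 70.9/4 = 17.725.

17.725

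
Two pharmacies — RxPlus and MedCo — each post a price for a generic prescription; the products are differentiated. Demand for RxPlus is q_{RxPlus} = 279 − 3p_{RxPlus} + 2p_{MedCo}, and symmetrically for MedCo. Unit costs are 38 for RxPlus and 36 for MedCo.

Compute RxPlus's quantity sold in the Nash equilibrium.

RxPlus's profit: π = (p_{RxPlus} − 38)(279 − 3p_{RxPlus} + 2p_{MedCo}).
∂π/∂p_{RxPlus} = 393 − 6p_{RxPlus} + 2p_{MedCo} = 0 ⇒ p_{RxPlus} = 65.5 + (1/3)p_{MedCo}.
Similarly p_{MedCo} = 64.5 + (1/3)p_{RxPlus}.
Solving the two reaction functions simultaneously: (1 − (1/3)(1/3))p_{RxPlus} = 65.5 + (1/3)·64.5, so (8/9)p_{RxPlus} = 87 and p_{RxPlus} = 97.875.
Then p_{MedCo} = 64.5 + (1/3)·97.875 = 97.125.
q_{RxPlus} = 279 − 3·97.875 + 2·97.125 = 179.625.

179.625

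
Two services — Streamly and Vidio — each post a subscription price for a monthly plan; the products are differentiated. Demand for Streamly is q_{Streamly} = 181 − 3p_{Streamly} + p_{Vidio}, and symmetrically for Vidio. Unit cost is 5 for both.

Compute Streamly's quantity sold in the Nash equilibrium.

Streamly's profit: π = (p_{Streamly} − 5)(181 − 3p_{Streamly} + p_{Vidio}).
∂π/∂p_{Streamly} = 196 − 6p_{Streamly} + p_{Vidio} = 0 ⇒ p_{Streamly} = 98/3 + (1/6)p_{Vidio}.
The game is symmetric, so in equilibrium p_{Vidio} = p_{Streamly}: the reaction function gives (5/6)p_{Streamly} = 98/3, hence p_{Streamly} = 39.2.
q_{Streamly} = 181 − 3·39.2 + 39.2 = 102.6.

102.6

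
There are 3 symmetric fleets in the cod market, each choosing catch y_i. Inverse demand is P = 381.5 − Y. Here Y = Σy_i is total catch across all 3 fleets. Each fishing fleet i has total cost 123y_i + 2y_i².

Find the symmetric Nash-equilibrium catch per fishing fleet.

A representative fishing fleet's profit is π_i = y_i(381.5 − Y) − 123y_i − 2y_i², with Y = y_i + Σ_{j≠i} y_j.
First-order condition: 258.5 − 6y_i − Σ_{j≠i} y_j = 0.
In a symmetric equilibrium every fishing fleet chooses the same y, so Σ_{j≠i} y_j = 2y. The condition becomes 258.5 − 8y = 0, giving y = 258.5/8 = 32.3125.

32.3125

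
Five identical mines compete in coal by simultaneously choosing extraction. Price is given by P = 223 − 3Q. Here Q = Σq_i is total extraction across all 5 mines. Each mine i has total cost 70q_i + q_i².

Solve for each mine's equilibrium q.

7.65

A representative mine's profit is π_i = q_i(223 − 3Q) − 70q_i − q_i², with Q = q_i + Σ_{j≠i} q_j.
First-order condition: 153 − 8q_i − 3Σ_{j≠i} q_j = 0.
With identical mines, set every q_j = q: then 153 − 8q − 12q = 0, i.e. q = 153/20 = 7.65.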